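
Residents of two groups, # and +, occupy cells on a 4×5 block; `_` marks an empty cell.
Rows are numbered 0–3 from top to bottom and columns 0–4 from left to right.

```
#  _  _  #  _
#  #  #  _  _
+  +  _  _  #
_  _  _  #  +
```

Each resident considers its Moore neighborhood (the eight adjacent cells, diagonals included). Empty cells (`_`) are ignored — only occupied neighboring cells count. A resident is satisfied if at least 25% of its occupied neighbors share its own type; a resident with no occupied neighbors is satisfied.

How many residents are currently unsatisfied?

1

(0,0)# 2/2 satisfied
(0,3)# 1/1 satisfied
(1,0)# 2/4 satisfied
(1,1)# 3/5 satisfied
(1,2)# 2/3 satisfied
(2,0)+ 1/3 satisfied
(2,1)+ 1/4 satisfied
(2,4)# 1/2 satisfied
(3,3)# 1/2 satisfied
(3,4)+ 0/2 not
Unsatisfied: (3,4) — 1 in total.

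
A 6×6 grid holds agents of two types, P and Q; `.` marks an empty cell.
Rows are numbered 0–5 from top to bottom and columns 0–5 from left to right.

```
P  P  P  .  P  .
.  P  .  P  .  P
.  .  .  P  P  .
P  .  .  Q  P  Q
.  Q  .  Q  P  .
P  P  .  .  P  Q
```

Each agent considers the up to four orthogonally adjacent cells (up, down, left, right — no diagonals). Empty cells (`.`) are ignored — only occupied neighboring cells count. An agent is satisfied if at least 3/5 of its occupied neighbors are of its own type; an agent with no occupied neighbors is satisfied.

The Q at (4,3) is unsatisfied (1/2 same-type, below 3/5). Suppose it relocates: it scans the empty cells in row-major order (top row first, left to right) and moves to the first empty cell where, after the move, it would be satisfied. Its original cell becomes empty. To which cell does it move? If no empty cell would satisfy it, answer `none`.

Vacating (4,3). Empty cells in order:
  (0,3): 0/3 same-type → still unsatisfied.
  (0,5): 0/2 same-type → still unsatisfied.
  (1,0): 0/2 same-type → still unsatisfied.
  (1,2): 0/3 same-type → still unsatisfied.
  (1,4): 0/4 same-type → still unsatisfied.
  (2,0): 0/1 same-type → still unsatisfied.
  (2,1): 0/1 same-type → still unsatisfied.
  (2,2): 0/1 same-type → still unsatisfied.
  (2,5): 1/3 same-type → still unsatisfied.
  (3,1): 1/2 same-type → still unsatisfied.
  (3,2): 1/1 same-type → satisfied — stop here.

(3,2)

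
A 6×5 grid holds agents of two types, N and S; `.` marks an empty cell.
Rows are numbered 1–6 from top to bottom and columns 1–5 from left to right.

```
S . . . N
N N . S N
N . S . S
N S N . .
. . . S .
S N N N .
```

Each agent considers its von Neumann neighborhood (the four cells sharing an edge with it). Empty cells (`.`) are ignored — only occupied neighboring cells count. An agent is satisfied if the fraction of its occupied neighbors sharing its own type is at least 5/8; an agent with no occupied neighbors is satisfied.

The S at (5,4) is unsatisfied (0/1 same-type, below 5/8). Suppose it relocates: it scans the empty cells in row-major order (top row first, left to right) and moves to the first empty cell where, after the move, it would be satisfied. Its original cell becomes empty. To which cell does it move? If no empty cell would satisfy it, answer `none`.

(1,3)

Vacating (5,4). Empty cells in order:
  (1,2): 1/2 same-type → still unsatisfied.
  (1,3): 0/0 same-type → satisfied — stop here.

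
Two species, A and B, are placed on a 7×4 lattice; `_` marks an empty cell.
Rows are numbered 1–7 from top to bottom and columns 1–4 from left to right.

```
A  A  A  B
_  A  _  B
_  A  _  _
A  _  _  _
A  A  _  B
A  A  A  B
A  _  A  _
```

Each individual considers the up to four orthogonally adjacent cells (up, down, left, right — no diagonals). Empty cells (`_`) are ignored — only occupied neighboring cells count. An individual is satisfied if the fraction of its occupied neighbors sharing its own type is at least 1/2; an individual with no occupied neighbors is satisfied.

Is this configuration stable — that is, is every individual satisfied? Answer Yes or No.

Yes

Row 1: (1,1)A 1/1 satisfied · (1,2)A 3/3 satisfied · (1,3)A 1/2 satisfied · (1,4)B 1/2 satisfied
Row 2: (2,2)A 2/2 satisfied · (2,4)B 1/1 satisfied
Row 3: (3,2)A 1/1 satisfied
Row 4: (4,1)A 1/1 satisfied
Row 5: (5,1)A 3/3 satisfied · (5,2)A 2/2 satisfied · (5,4)B 1/1 satisfied
Row 6: (6,1)A 3/3 satisfied · (6,2)A 3/3 satisfied · (6,3)A 2/3 satisfied · (6,4)B 1/2 satisfied
Row 7: (7,1)A 1/1 satisfied · (7,3)A 1/1 satisfied
All meet the threshold, so the configuration is stable.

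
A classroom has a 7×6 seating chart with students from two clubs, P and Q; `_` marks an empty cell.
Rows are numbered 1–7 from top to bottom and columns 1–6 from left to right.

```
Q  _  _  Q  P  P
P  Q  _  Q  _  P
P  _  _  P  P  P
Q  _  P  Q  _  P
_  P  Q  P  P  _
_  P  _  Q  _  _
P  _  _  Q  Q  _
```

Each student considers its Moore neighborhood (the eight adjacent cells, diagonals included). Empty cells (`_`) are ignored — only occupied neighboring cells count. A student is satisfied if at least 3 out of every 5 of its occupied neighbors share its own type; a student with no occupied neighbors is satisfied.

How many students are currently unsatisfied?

Row 1: (1,1)Q 1/2 ✗ · (1,4)Q 1/2 ✗ · (1,5)P 2/4 ✗ · (1,6)P 2/2 ✓
Row 2: (2,1)P 1/3 ✗ · (2,2)Q 1/3 ✗ · (2,4)Q 1/4 ✗ · (2,6)P 4/4 ✓
Row 3: (3,1)P 1/3 ✗ · (3,4)P 2/4 ✗ · (3,5)P 4/6 ✓ · (3,6)P 3/3 ✓
Row 4: (4,1)Q 0/2 ✗ · (4,3)P 3/5 ✓ · (4,4)Q 1/6 ✗ · (4,6)P 3/3 ✓
Row 5: (5,2)P 2/4 ✗ · (5,3)Q 2/6 ✗ · (5,4)P 2/5 ✗ · (5,5)P 2/4 ✗
Row 6: (6,2)P 2/3 ✓ · (6,4)Q 3/5 ✓
Row 7: (7,1)P 1/1 ✓ · (7,4)Q 2/2 ✓ · (7,5)Q 2/2 ✓
Unsatisfied: (1,1), (1,4), (1,5), (2,1), (2,2), (2,4), (3,1), (3,4), (4,1), (4,4), (5,2), (5,3), (5,4), (5,5) — 14 in total.

14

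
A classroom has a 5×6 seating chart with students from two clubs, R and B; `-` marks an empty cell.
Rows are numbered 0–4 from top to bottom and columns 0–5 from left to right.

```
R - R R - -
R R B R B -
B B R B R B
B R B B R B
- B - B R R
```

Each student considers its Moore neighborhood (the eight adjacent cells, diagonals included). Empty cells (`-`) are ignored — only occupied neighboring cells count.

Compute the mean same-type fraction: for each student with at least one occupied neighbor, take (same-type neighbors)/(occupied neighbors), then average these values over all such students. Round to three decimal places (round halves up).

0.500

(0,0)R 2/2
(0,2)R 3/4
(0,3)R 2/4
(1,0)R 2/4
(1,1)R 4/7
(1,2)B 2/7
(1,3)R 4/7
(1,4)B 2/5
(2,0)B 2/5
(2,1)B 4/8
(2,2)R 3/8
(2,3)B 4/8
(2,4)R 2/7
(2,5)B 2/4
(3,0)B 3/4
(3,1)R 1/6
(3,2)B 5/7
(3,3)B 3/7
(3,4)R 3/8
(3,5)B 1/5
(4,1)B 2/3
(4,3)B 2/4
(4,4)R 2/5
(4,5)R 2/3
Sum over 24 students: 2/2 + 3/4 + 2/4 + 2/4 + 4/7 + 2/7 + 4/7 + 2/5 + 2/5 + 4/8 + 3/8 + 4/8 + 2/7 + 2/4 + 3/4 + 1/6 + 5/7 + 3/7 + 3/8 + 1/5 + 2/3 + 2/4 + 2/5 + 2/3 = 1681/140; mean = 1681/140 ÷ 24 = 1681/3360 = 0.500297… → 0.500.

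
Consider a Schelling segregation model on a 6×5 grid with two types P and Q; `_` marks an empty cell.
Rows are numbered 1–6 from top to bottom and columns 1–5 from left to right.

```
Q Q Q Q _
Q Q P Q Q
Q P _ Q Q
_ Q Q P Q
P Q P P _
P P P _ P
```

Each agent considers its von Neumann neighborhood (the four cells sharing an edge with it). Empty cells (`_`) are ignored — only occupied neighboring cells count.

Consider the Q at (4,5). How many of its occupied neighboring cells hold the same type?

Occupied neighbors of (4,5): (3,5)=Q, (4,4)=P.
Same type (Q): 1 of 2.

1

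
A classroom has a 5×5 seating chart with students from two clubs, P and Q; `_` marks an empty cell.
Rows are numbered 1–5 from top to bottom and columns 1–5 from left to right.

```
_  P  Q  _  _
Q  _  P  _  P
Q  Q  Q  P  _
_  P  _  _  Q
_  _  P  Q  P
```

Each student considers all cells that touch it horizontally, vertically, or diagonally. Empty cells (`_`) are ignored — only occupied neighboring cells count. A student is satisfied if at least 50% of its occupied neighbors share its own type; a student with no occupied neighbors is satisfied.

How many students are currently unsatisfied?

Row 1: (1,2)P 1/3 unhappy · (1,3)Q 0/2 unhappy
Row 2: (2,1)Q 2/3 ok · (2,3)P 2/5 unhappy · (2,5)P 1/1 ok
Row 3: (3,1)Q 2/3 ok · (3,2)Q 3/5 ok · (3,3)Q 1/4 unhappy · (3,4)P 2/4 ok
Row 4: (4,2)P 1/4 unhappy · (4,5)Q 1/3 unhappy
Row 5: (5,3)P 1/2 ok · (5,4)Q 1/3 unhappy · (5,5)P 0/2 unhappy
Unsatisfied: (1,2), (1,3), (2,3), (3,3), (4,2), (4,5), (5,4), (5,5) — 8 in total.

8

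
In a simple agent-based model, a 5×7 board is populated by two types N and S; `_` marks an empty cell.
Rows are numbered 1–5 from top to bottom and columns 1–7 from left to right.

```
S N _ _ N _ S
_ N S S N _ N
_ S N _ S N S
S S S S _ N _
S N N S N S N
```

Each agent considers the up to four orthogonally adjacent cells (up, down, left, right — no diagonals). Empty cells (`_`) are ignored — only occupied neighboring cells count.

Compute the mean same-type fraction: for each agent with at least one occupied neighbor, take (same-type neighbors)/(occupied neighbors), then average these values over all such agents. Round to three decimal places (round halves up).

0.343

(1,1)S 0/1
(1,2)N 1/2
(1,5)N 1/1
(1,7)S 0/1
(2,2)N 1/3
(2,3)S 1/3
(2,4)S 1/2
(2,5)N 1/3
(2,7)N 0/2
(3,2)S 1/3
(3,3)N 0/3
(3,5)S 0/2
(3,6)N 1/3
(3,7)S 0/2
(4,1)S 2/2
(4,2)S 3/4
(4,3)S 2/4
(4,4)S 2/2
(4,6)N 1/2
(5,1)S 1/2
(5,2)N 1/3
(5,3)N 1/3
(5,4)S 1/3
(5,5)N 0/2
(5,6)S 0/3
(5,7)N 0/1
Sum over 26 agents: 0/1 + 1/2 + 1/1 + 0/1 + 1/3 + 1/3 + 1/2 + 1/3 + 0/2 + 1/3 + 0/3 + 0/2 + 1/3 + 0/2 + 2/2 + 3/4 + 2/4 + 2/2 + 1/2 + 1/2 + 1/3 + 1/3 + 1/3 + 0/2 + 0/3 + 0/1 = 107/12; mean = 107/12 ÷ 26 = 107/312 = 0.342948… → 0.343.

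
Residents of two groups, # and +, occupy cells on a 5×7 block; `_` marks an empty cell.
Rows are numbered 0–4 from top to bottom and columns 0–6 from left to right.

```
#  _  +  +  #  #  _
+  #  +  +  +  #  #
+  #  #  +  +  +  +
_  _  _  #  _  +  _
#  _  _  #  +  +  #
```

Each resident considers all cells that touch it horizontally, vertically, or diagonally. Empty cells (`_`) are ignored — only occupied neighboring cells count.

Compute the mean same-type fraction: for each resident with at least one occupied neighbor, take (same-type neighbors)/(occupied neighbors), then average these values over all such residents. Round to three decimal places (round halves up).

0.537

Row 0: (0,0)# 1/2 · (0,2)+ 3/4 · (0,3)+ 4/5 · (0,4)# 2/5 · (0,5)# 3/4
Row 1: (1,0)+ 1/4 · (1,1)# 3/7 · (1,2)+ 4/7 · (1,3)+ 6/8 · (1,4)+ 5/8 · (1,5)# 3/7 · (1,6)# 2/4
Row 2: (2,0)+ 1/3 · (2,1)# 2/5 · (2,2)# 3/6 · (2,3)+ 4/6 · (2,4)+ 5/7 · (2,5)+ 4/6 · (2,6)+ 2/4
Row 3: (3,3)# 2/5 · (3,5)+ 5/6
Row 4: (4,0)# — no occupied neighbors · (4,3)# 1/2 · (4,4)+ 2/4 · (4,5)+ 2/3 · (4,6)# 0/2
Sum over 25 residents: 1/2 + 3/4 + 4/5 + 2/5 + 3/4 + 1/4 + 3/7 + 4/7 + 6/8 + 5/8 + 3/7 + 2/4 + 1/3 + 2/5 + 3/6 + 4/6 + 5/7 + 4/6 + 2/4 + 2/5 + 5/6 + 1/2 + 2/4 + 2/3 + 0/2 = 2257/168; mean = 2257/168 ÷ 25 = 2257/4200 = 0.537380… → 0.537.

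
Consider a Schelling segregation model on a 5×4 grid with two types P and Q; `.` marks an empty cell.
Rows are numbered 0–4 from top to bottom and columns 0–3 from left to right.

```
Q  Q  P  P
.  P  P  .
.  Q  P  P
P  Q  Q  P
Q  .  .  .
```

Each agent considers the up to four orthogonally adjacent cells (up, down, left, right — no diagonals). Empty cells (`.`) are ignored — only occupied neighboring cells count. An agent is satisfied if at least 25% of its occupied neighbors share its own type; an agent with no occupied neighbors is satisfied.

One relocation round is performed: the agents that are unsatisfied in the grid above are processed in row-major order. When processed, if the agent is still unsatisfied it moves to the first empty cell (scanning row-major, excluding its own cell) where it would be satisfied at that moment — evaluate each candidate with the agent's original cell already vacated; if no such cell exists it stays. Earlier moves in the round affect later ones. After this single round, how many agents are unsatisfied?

Initially unsatisfied (in order): (3,0), (4,0).
  (3,0) → (1,0).
  (4,0): now satisfied by earlier moves; stays.
Resulting grid:
Q Q P P
P P P .
. Q P P
. Q Q P
Q . . .
All satisfied now.

0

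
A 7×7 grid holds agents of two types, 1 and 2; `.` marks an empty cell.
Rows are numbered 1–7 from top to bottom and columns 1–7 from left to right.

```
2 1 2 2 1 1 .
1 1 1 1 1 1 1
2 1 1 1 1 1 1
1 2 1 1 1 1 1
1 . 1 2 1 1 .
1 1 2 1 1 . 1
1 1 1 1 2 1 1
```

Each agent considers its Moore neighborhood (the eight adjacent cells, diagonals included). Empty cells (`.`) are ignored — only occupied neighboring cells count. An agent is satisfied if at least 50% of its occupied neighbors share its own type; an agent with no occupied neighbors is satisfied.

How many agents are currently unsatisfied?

8

(1,1)2 0/3 ✗
(1,2)1 3/5 ✓
(1,3)2 1/5 ✗
(1,4)2 1/5 ✗
(1,5)1 4/5 ✓
(1,6)1 4/4 ✓
(2,1)1 3/5 ✓
(2,2)1 5/8 ✓
(2,3)1 6/8 ✓
(2,4)1 6/8 ✓
(2,5)1 7/8 ✓
(2,6)1 7/7 ✓
(2,7)1 4/4 ✓
(3,1)2 1/5 ✗
(3,2)1 6/8 ✓
(3,3)1 7/8 ✓
(3,4)1 8/8 ✓
(3,5)1 8/8 ✓
(3,6)1 8/8 ✓
(3,7)1 5/5 ✓
(4,1)1 2/4 ✓
(4,2)2 1/7 ✗
(4,3)1 5/7 ✓
(4,4)1 7/8 ✓
(4,5)1 7/8 ✓
(4,6)1 7/7 ✓
(4,7)1 4/4 ✓
(5,1)1 3/4 ✓
(5,3)1 4/7 ✓
(5,4)2 1/8 ✗
(5,5)1 6/7 ✓
(5,6)1 6/6 ✓
(6,1)1 4/4 ✓
(6,2)1 6/7 ✓
(6,3)2 1/7 ✗
(6,4)1 5/8 ✓
(6,5)1 5/7 ✓
(6,7)1 3/3 ✓
(7,1)1 3/3 ✓
(7,2)1 4/5 ✓
(7,3)1 4/5 ✓
(7,4)1 3/5 ✓
(7,5)2 0/4 ✗
(7,6)1 3/4 ✓
(7,7)1 2/2 ✓
Unsatisfied: (1,1), (1,3), (1,4), (3,1), (4,2), (5,4), (6,3), (7,5) — 8 in total.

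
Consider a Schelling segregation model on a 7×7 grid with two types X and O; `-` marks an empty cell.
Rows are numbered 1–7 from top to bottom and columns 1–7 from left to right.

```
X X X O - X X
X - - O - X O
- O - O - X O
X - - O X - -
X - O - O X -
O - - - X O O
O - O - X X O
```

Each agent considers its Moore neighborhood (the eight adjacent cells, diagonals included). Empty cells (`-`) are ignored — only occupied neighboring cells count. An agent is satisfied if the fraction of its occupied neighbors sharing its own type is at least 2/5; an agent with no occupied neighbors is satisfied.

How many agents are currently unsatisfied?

(1,1)X 2/2 satisfied
(1,2)X 3/3 satisfied
(1,3)X 1/3 not
(1,4)O 1/2 satisfied
(1,6)X 2/3 satisfied
(1,7)X 2/3 satisfied
(2,1)X 2/3 satisfied
(2,4)O 2/3 satisfied
(2,6)X 3/5 satisfied
(2,7)O 1/5 not
(3,2)O 0/2 not
(3,4)O 2/3 satisfied
(3,6)X 2/4 satisfied
(3,7)O 1/3 not
(4,1)X 1/2 satisfied
(4,4)O 3/4 satisfied
(4,5)X 2/5 satisfied
(5,1)X 1/2 satisfied
(5,3)O 1/1 satisfied
(5,5)O 2/5 satisfied
(5,6)X 2/5 satisfied
(6,1)O 1/2 satisfied
(6,5)X 3/5 satisfied
(6,6)O 3/7 satisfied
(6,7)O 2/4 satisfied
(7,1)O 1/1 satisfied
(7,3)O 0/0 satisfied
(7,5)X 2/3 satisfied
(7,6)X 2/5 satisfied
(7,7)O 2/3 satisfied
Unsatisfied: (1,3), (2,7), (3,2), (3,7) — 4 in total.

4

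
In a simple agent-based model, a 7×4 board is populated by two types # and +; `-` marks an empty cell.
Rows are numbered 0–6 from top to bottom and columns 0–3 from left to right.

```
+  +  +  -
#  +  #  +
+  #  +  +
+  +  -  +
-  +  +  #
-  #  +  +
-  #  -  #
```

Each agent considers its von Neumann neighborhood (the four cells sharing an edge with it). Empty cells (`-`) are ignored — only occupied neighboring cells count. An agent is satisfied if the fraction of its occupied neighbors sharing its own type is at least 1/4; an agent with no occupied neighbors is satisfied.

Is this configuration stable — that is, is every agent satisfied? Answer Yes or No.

Row 0: (0,0)+ 1/2 satisfied · (0,1)+ 3/3 satisfied · (0,2)+ 1/2 satisfied
Row 1: (1,0)# 0/3 not · (1,1)+ 1/4 satisfied · (1,2)# 0/4 not · (1,3)+ 1/2 satisfied
Row 2: (2,0)+ 1/3 satisfied · (2,1)# 0/4 not · (2,2)+ 1/3 satisfied · (2,3)+ 3/3 satisfied
Row 3: (3,0)+ 2/2 satisfied · (3,1)+ 2/3 satisfied · (3,3)+ 1/2 satisfied
Row 4: (4,1)+ 2/3 satisfied · (4,2)+ 2/3 satisfied · (4,3)# 0/3 not
Row 5: (5,1)# 1/3 satisfied · (5,2)+ 2/3 satisfied · (5,3)+ 1/3 satisfied
Row 6: (6,1)# 1/1 satisfied · (6,3)# 0/1 not
For instance (1,0) has only 0/3 same-type neighbors, below 1/4.

No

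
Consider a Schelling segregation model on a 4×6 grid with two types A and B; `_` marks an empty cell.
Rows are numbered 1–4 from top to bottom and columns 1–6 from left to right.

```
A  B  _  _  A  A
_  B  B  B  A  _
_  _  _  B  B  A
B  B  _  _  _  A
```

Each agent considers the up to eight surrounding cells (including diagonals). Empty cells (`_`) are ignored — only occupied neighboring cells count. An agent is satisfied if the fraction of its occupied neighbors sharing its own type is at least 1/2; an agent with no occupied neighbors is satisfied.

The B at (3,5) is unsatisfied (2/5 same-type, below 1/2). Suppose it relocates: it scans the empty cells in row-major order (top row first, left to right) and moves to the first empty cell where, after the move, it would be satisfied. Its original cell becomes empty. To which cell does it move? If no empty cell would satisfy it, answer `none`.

(1,3)

Vacating (3,5). Empty cells in order:
  (1,3): 4/4 same-type → satisfied — stop here.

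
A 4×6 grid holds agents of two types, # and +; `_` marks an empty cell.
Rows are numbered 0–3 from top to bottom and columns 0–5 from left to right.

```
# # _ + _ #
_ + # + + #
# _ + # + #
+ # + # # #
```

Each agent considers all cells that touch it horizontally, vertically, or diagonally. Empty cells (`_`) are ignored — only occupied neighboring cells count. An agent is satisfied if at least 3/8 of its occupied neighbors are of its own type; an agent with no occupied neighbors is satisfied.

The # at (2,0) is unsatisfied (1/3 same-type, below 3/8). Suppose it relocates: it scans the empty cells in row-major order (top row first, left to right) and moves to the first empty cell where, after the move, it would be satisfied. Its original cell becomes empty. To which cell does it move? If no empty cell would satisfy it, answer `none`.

(0,2)

Vacating (2,0). Empty cells in order:
  (0,2): 2/5 same-type → satisfied — stop here.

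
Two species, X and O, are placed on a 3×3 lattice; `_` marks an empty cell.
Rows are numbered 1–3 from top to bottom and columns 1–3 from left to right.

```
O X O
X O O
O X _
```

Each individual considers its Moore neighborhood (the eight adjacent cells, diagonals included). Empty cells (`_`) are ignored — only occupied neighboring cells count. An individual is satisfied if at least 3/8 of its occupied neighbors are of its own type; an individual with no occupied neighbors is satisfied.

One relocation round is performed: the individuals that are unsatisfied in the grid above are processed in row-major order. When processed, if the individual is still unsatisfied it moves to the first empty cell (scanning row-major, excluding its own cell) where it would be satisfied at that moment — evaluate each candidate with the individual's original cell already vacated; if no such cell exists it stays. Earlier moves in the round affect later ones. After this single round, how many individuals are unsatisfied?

1

Initially unsatisfied (in order): (1,1), (1,2), (3,1), (3,2).
  (1,1) → (3,3).
  (1,2) → (1,1).
  (3,1) → (1,2).
  (3,2) → (3,1).
Resulting grid:
X O O
X O O
X _ O
Unsatisfied now: (1,1).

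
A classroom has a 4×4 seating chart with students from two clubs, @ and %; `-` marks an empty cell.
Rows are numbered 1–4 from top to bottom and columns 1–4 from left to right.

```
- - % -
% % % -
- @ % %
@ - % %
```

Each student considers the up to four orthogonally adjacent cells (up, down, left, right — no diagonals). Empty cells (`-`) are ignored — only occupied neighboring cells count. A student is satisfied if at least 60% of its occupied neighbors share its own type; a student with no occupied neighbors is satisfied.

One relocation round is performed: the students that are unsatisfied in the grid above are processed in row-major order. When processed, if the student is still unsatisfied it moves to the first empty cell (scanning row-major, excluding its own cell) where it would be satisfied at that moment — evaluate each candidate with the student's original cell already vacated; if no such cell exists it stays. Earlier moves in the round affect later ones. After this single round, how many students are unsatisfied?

Initially unsatisfied (in order): (3,2).
  (3,2): no empty cell satisfies it; stays.
Resulting grid:
- - % -
% % % -
- @ % %
@ - % %
Unsatisfied now: (3,2).

1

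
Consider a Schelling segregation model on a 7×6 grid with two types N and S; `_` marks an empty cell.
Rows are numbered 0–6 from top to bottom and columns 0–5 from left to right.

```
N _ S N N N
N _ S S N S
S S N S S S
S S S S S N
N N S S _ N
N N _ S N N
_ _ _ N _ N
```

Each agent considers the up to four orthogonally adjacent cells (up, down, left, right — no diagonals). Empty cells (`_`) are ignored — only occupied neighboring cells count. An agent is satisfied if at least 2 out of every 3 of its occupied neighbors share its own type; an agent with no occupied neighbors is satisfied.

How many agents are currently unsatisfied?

13

(0,0)N 1/1 satisfied
(0,2)S 1/2 not
(0,3)N 1/3 not
(0,4)N 3/3 satisfied
(0,5)N 1/2 not
(1,0)N 1/2 not
(1,2)S 2/3 satisfied
(1,3)S 2/4 not
(1,4)N 1/4 not
(1,5)S 1/3 not
(2,0)S 2/3 satisfied
(2,1)S 2/3 satisfied
(2,2)N 0/4 not
(2,3)S 3/4 satisfied
(2,4)S 3/4 satisfied
(2,5)S 2/3 satisfied
(3,0)S 2/3 satisfied
(3,1)S 3/4 satisfied
(3,2)S 3/4 satisfied
(3,3)S 4/4 satisfied
(3,4)S 2/3 satisfied
(3,5)N 1/3 not
(4,0)N 2/3 satisfied
(4,1)N 2/4 not
(4,2)S 2/3 satisfied
(4,3)S 3/3 satisfied
(4,5)N 2/2 satisfied
(5,0)N 2/2 satisfied
(5,1)N 2/2 satisfied
(5,3)S 1/3 not
(5,4)N 1/2 not
(5,5)N 3/3 satisfied
(6,3)N 0/1 not
(6,5)N 1/1 satisfied
Unsatisfied: (0,2), (0,3), (0,5), (1,0), (1,3), (1,4), (1,5), (2,2), (3,5), (4,1), (5,3), (5,4), (6,3) — 13 in total.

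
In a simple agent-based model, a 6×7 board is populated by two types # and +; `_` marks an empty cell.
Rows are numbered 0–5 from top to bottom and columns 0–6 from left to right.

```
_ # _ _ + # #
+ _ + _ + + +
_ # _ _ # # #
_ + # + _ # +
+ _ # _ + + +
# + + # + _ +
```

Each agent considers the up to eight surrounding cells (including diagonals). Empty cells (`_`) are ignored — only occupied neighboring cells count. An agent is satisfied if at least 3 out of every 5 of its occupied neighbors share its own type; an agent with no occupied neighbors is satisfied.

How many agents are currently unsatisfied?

Row 0: (0,1)# 0/2 not · (0,4)+ 2/3 satisfied · (0,5)# 1/5 not · (0,6)# 1/3 not
Row 1: (1,0)+ 0/2 not · (1,2)+ 0/2 not · (1,4)+ 2/5 not · (1,5)+ 3/8 not · (1,6)+ 1/5 not
Row 2: (2,1)# 1/4 not · (2,4)# 2/5 not · (2,5)# 3/7 not · (2,6)# 2/5 not
Row 3: (3,1)+ 1/4 not · (3,2)# 2/4 not · (3,3)+ 1/4 not · (3,5)# 3/7 not · (3,6)+ 2/5 not
Row 4: (4,0)+ 2/3 satisfied · (4,2)# 2/6 not · (4,4)+ 3/5 satisfied · (4,5)+ 5/6 satisfied · (4,6)+ 3/4 satisfied
Row 5: (5,0)# 0/2 not · (5,1)+ 2/4 not · (5,2)+ 1/3 not · (5,3)# 1/4 not · (5,4)+ 2/3 satisfied · (5,6)+ 2/2 satisfied
Unsatisfied: (0,1), (0,5), (0,6), (1,0), (1,2), (1,4), (1,5), (1,6), (2,1), (2,4), (2,5), (2,6), (3,1), (3,2), (3,3), (3,5), (3,6), (4,2), (5,0), (5,1), (5,2), (5,3) — 22 in total.

22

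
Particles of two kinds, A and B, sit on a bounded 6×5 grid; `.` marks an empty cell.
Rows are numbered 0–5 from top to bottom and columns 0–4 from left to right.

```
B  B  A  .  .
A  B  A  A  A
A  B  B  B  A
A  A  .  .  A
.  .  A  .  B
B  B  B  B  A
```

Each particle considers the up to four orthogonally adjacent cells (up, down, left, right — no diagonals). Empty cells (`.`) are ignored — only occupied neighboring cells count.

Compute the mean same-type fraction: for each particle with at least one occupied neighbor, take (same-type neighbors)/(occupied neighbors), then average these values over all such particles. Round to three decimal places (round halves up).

0.551

(0,0)B 1/2
(0,1)B 2/3
(0,2)A 1/2
(1,0)A 1/3
(1,1)B 2/4
(1,2)A 2/4
(1,3)A 2/3
(1,4)A 2/2
(2,0)A 2/3
(2,1)B 2/4
(2,2)B 2/3
(2,3)B 1/3
(2,4)A 2/3
(3,0)A 2/2
(3,1)A 1/2
(3,4)A 1/2
(4,2)A 0/1
(4,4)B 0/2
(5,0)B 1/1
(5,1)B 2/2
(5,2)B 2/3
(5,3)B 1/2
(5,4)A 0/2
Sum over 23 particles: 1/2 + 2/3 + 1/2 + 1/3 + 2/4 + 2/4 + 2/3 + 2/2 + 2/3 + 2/4 + 2/3 + 1/3 + 2/3 + 2/2 + 1/2 + 1/2 + 0/1 + 0/2 + 1/1 + 2/2 + 2/3 + 1/2 + 0/2 = 38/3; mean = 38/3 ÷ 23 = 38/69 = 0.550724… → 0.551.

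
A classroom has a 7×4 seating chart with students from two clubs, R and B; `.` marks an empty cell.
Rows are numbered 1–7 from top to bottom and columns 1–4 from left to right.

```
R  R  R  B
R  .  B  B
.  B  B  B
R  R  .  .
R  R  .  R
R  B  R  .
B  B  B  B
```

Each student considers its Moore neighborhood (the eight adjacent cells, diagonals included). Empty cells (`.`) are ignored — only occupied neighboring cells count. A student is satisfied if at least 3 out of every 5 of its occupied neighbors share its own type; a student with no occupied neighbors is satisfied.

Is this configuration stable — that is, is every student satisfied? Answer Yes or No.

No

Row 1: (1,1)R 2/2 satisfied · (1,2)R 3/4 satisfied · (1,3)R 1/4 not · (1,4)B 2/3 satisfied
Row 2: (2,1)R 2/3 satisfied · (2,3)B 5/7 satisfied · (2,4)B 4/5 satisfied
Row 3: (3,2)B 2/5 not · (3,3)B 4/5 satisfied · (3,4)B 3/3 satisfied
Row 4: (4,1)R 3/4 satisfied · (4,2)R 3/5 satisfied
Row 5: (5,1)R 4/5 satisfied · (5,2)R 5/6 satisfied · (5,4)R 1/1 satisfied
Row 6: (6,1)R 2/5 not · (6,2)B 3/7 not · (6,3)R 2/6 not
Row 7: (7,1)B 2/3 satisfied · (7,2)B 3/5 satisfied · (7,3)B 3/4 satisfied · (7,4)B 1/2 not
For instance (1,3) has only 1/4 same-type neighbors, below 3/5.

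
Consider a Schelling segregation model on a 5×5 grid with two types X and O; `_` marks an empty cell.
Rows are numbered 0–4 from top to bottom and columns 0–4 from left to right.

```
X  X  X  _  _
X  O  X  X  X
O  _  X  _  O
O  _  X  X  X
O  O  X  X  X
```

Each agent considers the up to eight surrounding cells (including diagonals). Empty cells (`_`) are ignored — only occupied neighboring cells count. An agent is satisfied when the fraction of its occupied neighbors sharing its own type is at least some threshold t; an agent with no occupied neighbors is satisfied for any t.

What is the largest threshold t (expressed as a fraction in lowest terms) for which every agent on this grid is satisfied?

0/1

Row 0: (0,0)X 2/3 · (0,1)X 4/5 · (0,2)X 3/4
Row 1: (1,0)X 2/4 · (1,1)O 1/7 · (1,2)X 4/5 · (1,3)X 4/5 · (1,4)X 1/2
Row 2: (2,0)O 2/3 · (2,2)X 4/5 · (2,4)O 0/4
Row 3: (3,0)O 3/3 · (3,2)X 4/5 · (3,3)X 6/7 · (3,4)X 3/4
Row 4: (4,0)O 2/2 · (4,1)O 2/4 · (4,2)X 3/4 · (4,3)X 5/5 · (4,4)X 3/3
The smallest same-type fraction is 0/4 at (2,4), which reduces to 0/1. Any threshold above that leaves this agent unsatisfied.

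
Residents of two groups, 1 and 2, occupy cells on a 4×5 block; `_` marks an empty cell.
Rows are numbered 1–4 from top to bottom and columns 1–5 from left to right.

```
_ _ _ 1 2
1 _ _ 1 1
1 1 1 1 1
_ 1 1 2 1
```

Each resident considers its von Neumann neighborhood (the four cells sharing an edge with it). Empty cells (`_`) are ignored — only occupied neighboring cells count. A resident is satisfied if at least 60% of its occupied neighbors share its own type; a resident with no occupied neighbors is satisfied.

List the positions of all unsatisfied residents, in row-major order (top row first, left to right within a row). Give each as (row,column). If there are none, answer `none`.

(1,4)1 1/2 not
(1,5)2 0/2 not
(2,1)1 1/1 satisfied
(2,4)1 3/3 satisfied
(2,5)1 2/3 satisfied
(3,1)1 2/2 satisfied
(3,2)1 3/3 satisfied
(3,3)1 3/3 satisfied
(3,4)1 3/4 satisfied
(3,5)1 3/3 satisfied
(4,2)1 2/2 satisfied
(4,3)1 2/3 satisfied
(4,4)2 0/3 not
(4,5)1 1/2 not

(1,4), (1,5), (4,4), (4,5)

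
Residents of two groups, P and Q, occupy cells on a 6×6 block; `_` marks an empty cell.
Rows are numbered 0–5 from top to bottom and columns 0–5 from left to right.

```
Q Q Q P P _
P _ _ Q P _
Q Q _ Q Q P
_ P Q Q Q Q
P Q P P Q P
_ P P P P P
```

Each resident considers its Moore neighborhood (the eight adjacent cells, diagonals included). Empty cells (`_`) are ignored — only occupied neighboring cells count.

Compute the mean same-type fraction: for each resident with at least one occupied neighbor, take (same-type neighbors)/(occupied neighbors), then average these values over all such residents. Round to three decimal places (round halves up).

Row 0: (0,0)Q 1/2 · (0,1)Q 2/3 · (0,2)Q 2/3 · (0,3)P 2/4 · (0,4)P 2/3
Row 1: (1,0)P 0/4 · (1,3)Q 3/6 · (1,4)P 3/6
Row 2: (2,0)Q 1/3 · (2,1)Q 2/4 · (2,3)Q 5/6 · (2,4)Q 5/7 · (2,5)P 1/4
Row 3: (3,1)P 2/6 · (3,2)Q 4/7 · (3,3)Q 5/7 · (3,4)Q 5/8 · (3,5)Q 3/5
Row 4: (4,0)P 2/3 · (4,1)Q 1/6 · (4,2)P 5/8 · (4,3)P 4/8 · (4,4)Q 3/8 · (4,5)P 2/5
Row 5: (5,1)P 3/4 · (5,2)P 4/5 · (5,3)P 4/5 · (5,4)P 4/5 · (5,5)P 2/3
Sum over 29 residents: 1/2 + 2/3 + 2/3 + 2/4 + 2/3 + 0/4 + 3/6 + 3/6 + 1/3 + 2/4 + 5/6 + 5/7 + 1/4 + 2/6 + 4/7 + 5/7 + 5/8 + 3/5 + 2/3 + 1/6 + 5/8 + 4/8 + 3/8 + 2/5 + 3/4 + 4/5 + 4/5 + 4/5 + 2/3 = 641/40; mean = 641/40 ÷ 29 = 641/1160 = 0.552586… → 0.553.

0.553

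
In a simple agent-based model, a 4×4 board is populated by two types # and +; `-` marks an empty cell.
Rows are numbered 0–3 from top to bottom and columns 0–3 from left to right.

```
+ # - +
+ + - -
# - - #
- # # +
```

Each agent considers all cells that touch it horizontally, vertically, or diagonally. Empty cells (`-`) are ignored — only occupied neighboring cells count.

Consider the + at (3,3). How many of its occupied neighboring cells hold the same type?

Occupied neighbors of (3,3): (2,3)=#, (3,2)=#.
Same type (+): 0 of 2.

0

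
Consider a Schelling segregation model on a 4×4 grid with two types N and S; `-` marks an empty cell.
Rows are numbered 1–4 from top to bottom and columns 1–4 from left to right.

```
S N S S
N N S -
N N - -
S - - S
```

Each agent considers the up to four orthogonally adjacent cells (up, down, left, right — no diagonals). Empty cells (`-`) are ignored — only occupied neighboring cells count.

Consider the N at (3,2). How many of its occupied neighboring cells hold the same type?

Occupied neighbors of (3,2): (2,2)=N, (3,1)=N.
Same type (N): 2 of 2.

2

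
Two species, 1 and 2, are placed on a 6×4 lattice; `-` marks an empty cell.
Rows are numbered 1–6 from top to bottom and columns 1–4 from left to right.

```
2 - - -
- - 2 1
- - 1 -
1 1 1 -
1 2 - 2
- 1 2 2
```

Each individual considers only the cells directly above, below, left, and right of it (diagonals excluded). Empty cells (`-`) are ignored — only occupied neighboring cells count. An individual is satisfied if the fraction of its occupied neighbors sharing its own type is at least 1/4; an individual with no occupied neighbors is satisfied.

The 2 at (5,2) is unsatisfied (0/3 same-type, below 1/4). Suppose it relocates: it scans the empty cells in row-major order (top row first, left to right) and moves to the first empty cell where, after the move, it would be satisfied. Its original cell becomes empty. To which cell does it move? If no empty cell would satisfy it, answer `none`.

(1,2)

Vacating (5,2). Empty cells in order:
  (1,2): 1/1 same-type → satisfied — stop here.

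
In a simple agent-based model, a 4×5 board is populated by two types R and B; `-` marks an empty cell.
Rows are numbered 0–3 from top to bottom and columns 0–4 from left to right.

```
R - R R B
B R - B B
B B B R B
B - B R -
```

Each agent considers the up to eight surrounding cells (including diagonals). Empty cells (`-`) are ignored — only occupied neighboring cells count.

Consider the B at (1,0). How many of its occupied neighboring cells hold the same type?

Occupied neighbors of (1,0): (0,0)=R, (1,1)=R, (2,0)=B, (2,1)=B.
Same type (B): 2 of 4.

2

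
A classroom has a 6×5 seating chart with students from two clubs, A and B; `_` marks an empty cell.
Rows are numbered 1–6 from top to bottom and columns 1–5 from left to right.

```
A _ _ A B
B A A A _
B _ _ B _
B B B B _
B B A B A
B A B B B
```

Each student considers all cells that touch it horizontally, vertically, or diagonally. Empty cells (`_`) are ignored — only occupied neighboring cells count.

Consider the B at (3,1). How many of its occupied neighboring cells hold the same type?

3

Occupied neighbors of (3,1): (2,1)=B, (2,2)=A, (4,1)=B, (4,2)=B.
Same type (B): 3 of 4.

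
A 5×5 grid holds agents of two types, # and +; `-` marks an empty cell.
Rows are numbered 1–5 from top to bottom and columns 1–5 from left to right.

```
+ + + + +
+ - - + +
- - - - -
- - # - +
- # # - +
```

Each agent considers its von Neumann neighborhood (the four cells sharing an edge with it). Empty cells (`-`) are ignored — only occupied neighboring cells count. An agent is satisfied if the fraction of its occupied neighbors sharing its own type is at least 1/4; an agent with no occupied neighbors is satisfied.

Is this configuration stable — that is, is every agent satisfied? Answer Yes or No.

Yes

(1,1)+ 2/2 ok
(1,2)+ 2/2 ok
(1,3)+ 2/2 ok
(1,4)+ 3/3 ok
(1,5)+ 2/2 ok
(2,1)+ 1/1 ok
(2,4)+ 2/2 ok
(2,5)+ 2/2 ok
(4,3)# 1/1 ok
(4,5)+ 1/1 ok
(5,2)# 1/1 ok
(5,3)# 2/2 ok
(5,5)+ 1/1 ok
All meet the threshold, so the configuration is stable.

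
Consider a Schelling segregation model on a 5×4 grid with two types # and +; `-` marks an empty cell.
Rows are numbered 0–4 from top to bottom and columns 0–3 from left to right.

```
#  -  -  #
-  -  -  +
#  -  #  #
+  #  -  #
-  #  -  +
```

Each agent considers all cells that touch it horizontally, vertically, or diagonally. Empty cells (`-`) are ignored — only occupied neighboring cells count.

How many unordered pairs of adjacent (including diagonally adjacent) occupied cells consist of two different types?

7

Scan each occupied cell's neighbors to the right and below (and the two forward diagonals) so each pair is counted once.
Row 0: #(0,3)–+(1,3)≠  → 1/1 unlike.
Row 1: +(1,3)–#(2,3)≠ +(1,3)–#(2,2)≠  → 2/2 unlike.
Row 2: #(2,0)–+(3,0)≠ #(2,0)–#(3,1)= #(2,2)–#(2,3)= #(2,2)–#(3,3)= #(2,2)–#(3,1)= #(2,3)–#(3,3)=  → 1/6 unlike.
Row 3: +(3,0)–#(3,1)≠ +(3,0)–#(4,1)≠ #(3,1)–#(4,1)= #(3,3)–+(4,3)≠  → 3/4 unlike.
Total adjacent occupied pairs: 13; unlike-type pairs: 7.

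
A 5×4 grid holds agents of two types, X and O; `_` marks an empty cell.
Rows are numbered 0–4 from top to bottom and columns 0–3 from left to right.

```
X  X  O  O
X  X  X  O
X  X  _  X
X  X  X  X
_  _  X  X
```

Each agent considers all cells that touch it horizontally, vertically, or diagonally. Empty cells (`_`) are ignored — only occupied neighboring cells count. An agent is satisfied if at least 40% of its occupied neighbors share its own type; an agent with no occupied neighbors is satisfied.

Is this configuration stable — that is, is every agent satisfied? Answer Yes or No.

(0,0)X 3/3 ok
(0,1)X 4/5 ok
(0,2)O 2/5 ok
(0,3)O 2/3 ok
(1,0)X 5/5 ok
(1,1)X 6/7 ok
(1,2)X 4/7 ok
(1,3)O 2/4 ok
(2,0)X 5/5 ok
(2,1)X 7/7 ok
(2,3)X 3/4 ok
(3,0)X 3/3 ok
(3,1)X 5/5 ok
(3,2)X 6/6 ok
(3,3)X 4/4 ok
(4,2)X 4/4 ok
(4,3)X 3/3 ok
All meet the threshold, so the configuration is stable.

Yes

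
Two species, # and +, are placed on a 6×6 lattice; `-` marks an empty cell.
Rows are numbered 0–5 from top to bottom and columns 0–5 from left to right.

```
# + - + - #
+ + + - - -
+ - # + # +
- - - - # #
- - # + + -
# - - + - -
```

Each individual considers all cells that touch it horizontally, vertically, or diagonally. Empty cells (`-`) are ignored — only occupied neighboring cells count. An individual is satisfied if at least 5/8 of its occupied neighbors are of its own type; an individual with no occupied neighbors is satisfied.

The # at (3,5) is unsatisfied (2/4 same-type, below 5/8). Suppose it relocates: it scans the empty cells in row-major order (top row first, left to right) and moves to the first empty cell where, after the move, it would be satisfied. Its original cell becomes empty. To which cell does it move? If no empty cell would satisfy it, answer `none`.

Vacating (3,5). Empty cells in order:
  (0,2): 0/4 same-type → still unsatisfied.
  (0,4): 1/2 same-type → still unsatisfied.
  (1,3): 2/5 same-type → still unsatisfied.
  (1,4): 2/5 same-type → still unsatisfied.
  (1,5): 2/3 same-type → satisfied — stop here.

(1,5)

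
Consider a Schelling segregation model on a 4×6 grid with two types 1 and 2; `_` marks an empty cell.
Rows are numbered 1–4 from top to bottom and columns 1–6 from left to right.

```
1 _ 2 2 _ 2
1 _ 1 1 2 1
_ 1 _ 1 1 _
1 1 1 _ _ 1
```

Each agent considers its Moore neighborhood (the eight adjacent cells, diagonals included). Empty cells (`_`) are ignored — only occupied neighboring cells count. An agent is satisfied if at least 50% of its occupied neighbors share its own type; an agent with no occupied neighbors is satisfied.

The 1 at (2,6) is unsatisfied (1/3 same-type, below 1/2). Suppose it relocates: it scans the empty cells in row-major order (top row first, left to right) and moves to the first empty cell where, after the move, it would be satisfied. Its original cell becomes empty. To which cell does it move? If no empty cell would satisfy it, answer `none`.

(1,2)

Vacating (2,6). Empty cells in order:
  (1,2): 3/4 same-type → satisfied — stop here.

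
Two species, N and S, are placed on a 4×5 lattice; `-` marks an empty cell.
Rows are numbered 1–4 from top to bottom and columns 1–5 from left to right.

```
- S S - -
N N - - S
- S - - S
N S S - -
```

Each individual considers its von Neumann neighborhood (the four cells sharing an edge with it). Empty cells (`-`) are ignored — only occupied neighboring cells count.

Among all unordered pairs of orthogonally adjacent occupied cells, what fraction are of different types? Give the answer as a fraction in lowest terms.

3/8

Scan each occupied cell's neighbors to the right and below so each pair is counted once.
From row 1: 1 unlike of 2 pairs (running 1/2).
From row 2: 1 unlike of 3 pairs (running 2/5).
From row 3: 0 unlike of 1 pairs (running 2/6).
From row 4: 1 unlike of 2 pairs (running 3/8).
Total adjacent occupied pairs: 8; unlike-type pairs: 3.
3/8 is already in lowest terms.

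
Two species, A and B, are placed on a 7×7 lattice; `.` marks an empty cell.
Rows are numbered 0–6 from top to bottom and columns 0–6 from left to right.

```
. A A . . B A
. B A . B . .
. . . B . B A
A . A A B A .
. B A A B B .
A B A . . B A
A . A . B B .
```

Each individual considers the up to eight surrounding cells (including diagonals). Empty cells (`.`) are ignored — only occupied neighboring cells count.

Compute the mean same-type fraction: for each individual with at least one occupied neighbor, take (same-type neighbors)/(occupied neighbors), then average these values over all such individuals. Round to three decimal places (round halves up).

Row 0: (0,1)A 2/3 · (0,2)A 2/3 · (0,5)B 1/2 · (0,6)A 0/1
Row 1: (1,1)B 0/3 · (1,2)A 2/4 · (1,4)B 3/3
Row 2: (2,3)B 2/5 · (2,5)B 2/4 · (2,6)A 1/2
Row 3: (3,0)A 0/1 · (3,2)A 3/5 · (3,3)A 3/6 · (3,4)B 4/7 · (3,5)A 1/5
Row 4: (4,1)B 1/6 · (4,2)A 4/6 · (4,3)A 4/6 · (4,4)B 3/6 · (4,5)B 3/5
Row 5: (5,0)A 1/3 · (5,1)B 1/6 · (5,2)A 3/5 · (5,5)B 4/5 · (5,6)A 0/3
Row 6: (6,0)A 1/2 · (6,2)A 1/2 · (6,4)B 2/2 · (6,5)B 2/3
Sum over 29 individuals: 2/3 + 2/3 + 1/2 + 0/1 + 0/3 + 2/4 + 3/3 + 2/5 + 2/4 + 1/2 + 0/1 + 3/5 + 3/6 + 4/7 + 1/5 + 1/6 + 4/6 + 4/6 + 3/6 + 3/5 + 1/3 + 1/6 + 3/5 + 4/5 + 0/3 + 1/2 + 1/2 + 2/2 + 2/3 = 482/35; mean = 482/35 ÷ 29 = 482/1015 = 0.474876… → 0.475.

0.475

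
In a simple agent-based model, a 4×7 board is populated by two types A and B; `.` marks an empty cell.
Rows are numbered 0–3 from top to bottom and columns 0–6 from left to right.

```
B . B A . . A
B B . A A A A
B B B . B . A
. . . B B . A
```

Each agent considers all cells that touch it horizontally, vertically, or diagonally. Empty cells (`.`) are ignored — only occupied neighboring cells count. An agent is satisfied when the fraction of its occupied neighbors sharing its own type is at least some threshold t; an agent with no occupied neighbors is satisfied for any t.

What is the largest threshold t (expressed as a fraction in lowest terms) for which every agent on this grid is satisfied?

1/3

Row 0: (0,0)B 2/2 · (0,2)B 1/3 · (0,3)A 2/3 · (0,6)A 2/2
Row 1: (1,0)B 4/4 · (1,1)B 6/6 · (1,3)A 2/5 · (1,4)A 3/4 · (1,5)A 4/5 · (1,6)A 3/3
Row 2: (2,0)B 3/3 · (2,1)B 4/4 · (2,2)B 3/4 · (2,4)B 2/5 · (2,6)A 3/3
Row 3: (3,3)B 3/3 · (3,4)B 2/2 · (3,6)A 1/1
The smallest same-type fraction is 1/3 at (0,2), which reduces to 1/3. Any threshold above that leaves this agent unsatisfied.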